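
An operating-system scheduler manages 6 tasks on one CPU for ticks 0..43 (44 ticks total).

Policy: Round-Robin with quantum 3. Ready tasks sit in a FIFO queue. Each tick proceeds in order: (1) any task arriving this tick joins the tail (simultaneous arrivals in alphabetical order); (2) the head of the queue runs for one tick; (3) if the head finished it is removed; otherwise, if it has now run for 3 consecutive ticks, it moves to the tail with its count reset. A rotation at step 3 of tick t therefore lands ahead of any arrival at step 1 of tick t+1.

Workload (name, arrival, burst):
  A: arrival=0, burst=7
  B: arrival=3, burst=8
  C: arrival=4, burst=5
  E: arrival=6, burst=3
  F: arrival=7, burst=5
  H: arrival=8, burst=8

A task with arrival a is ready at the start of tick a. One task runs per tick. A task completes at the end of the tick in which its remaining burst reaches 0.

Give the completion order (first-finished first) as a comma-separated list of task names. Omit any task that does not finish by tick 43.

t=0: queue=[A] q_used=0 → run A
t=1: queue=[A] q_used=1 → run A
t=2: queue=[A] q_used=2 → run A
t=3: queue=[A,B] q_used=0 → run A
t=4: queue=[A,B,C] q_used=1 → run A
t=5: queue=[A,B,C] q_used=2 → run A
t=6: queue=[B,C,A,E] q_used=0 → run B
t=7: queue=[B,C,A,E,F] q_used=1 → run B
t=8: queue=[B,C,A,E,F,H] q_used=2 → run B
t=9: queue=[C,A,E,F,H,B] q_used=0 → run C
t=10: queue=[C,A,E,F,H,B] q_used=1 → run C
t=11: queue=[C,A,E,F,H,B] q_used=2 → run C
t=12: queue=[A,E,F,H,B,C] q_used=0 → run A
t=13: queue=[E,F,H,B,C] q_used=0 → run E
t=14: queue=[E,F,H,B,C] q_used=1 → run E
t=15: queue=[E,F,H,B,C] q_used=2 → run E
t=16: queue=[F,H,B,C] q_used=0 → run F
t=17: queue=[F,H,B,C] q_used=1 → run F
t=18: queue=[F,H,B,C] q_used=2 → run F
t=19: queue=[H,B,C,F] q_used=0 → run H
t=20: queue=[H,B,C,F] q_used=1 → run H
t=21: queue=[H,B,C,F] q_used=2 → run H
t=22: queue=[B,C,F,H] q_used=0 → run B
t=23: queue=[B,C,F,H] q_used=1 → run B
t=24: queue=[B,C,F,H] q_used=2 → run B
t=25: queue=[C,F,H,B] q_used=0 → run C
t=26: queue=[C,F,H,B] q_used=1 → run C
t=27: queue=[F,H,B] q_used=0 → run F
t=28: queue=[F,H,B] q_used=1 → run F
t=29: queue=[H,B] q_used=0 → run H
t=30: queue=[H,B] q_used=1 → run H
t=31: queue=[H,B] q_used=2 → run H
t=32: queue=[B,H] q_used=0 → run B
t=33: queue=[B,H] q_used=1 → run B
t=34: queue=[H] q_used=0 → run H
t=35: queue=[H] q_used=1 → run H
t=36: (idle)
t=37: (idle)
t=38: (idle)
t=39: (idle)
t=40: (idle)
t=41: (idle)
t=42: (idle)
t=43: (idle)

completion order = A, E, C, F, B, H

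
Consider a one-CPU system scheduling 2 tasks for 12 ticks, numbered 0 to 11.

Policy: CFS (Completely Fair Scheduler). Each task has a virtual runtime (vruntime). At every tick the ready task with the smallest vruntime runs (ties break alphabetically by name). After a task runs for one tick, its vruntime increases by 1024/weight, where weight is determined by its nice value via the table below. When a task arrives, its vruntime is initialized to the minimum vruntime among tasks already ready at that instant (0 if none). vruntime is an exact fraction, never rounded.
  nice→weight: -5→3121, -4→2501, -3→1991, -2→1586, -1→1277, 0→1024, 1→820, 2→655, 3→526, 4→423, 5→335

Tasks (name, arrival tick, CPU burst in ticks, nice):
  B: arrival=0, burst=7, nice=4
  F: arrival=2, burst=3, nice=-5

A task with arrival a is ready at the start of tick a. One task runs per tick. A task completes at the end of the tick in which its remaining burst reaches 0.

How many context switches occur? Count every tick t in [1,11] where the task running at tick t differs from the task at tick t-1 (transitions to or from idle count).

context switches = 3

t=0: vr[B=0] → run B
t=1: vr[B=1024/423] → run B
t=2: vr[B=2048/423 F=2048/423] → run B
t=3: vr[B=1024/141 F=2048/423] → run F
t=4: vr[B=1024/141 F=6824960/1320183] → run F
t=5: vr[B=1024/141 F=7258112/1320183] → run F
t=6: vr[B=1024/141] → run B
t=7: vr[B=4096/423] → run B
t=8: vr[B=5120/423] → run B
t=9: vr[B=2048/141] → run B
t=10: (idle)
t=11: (idle)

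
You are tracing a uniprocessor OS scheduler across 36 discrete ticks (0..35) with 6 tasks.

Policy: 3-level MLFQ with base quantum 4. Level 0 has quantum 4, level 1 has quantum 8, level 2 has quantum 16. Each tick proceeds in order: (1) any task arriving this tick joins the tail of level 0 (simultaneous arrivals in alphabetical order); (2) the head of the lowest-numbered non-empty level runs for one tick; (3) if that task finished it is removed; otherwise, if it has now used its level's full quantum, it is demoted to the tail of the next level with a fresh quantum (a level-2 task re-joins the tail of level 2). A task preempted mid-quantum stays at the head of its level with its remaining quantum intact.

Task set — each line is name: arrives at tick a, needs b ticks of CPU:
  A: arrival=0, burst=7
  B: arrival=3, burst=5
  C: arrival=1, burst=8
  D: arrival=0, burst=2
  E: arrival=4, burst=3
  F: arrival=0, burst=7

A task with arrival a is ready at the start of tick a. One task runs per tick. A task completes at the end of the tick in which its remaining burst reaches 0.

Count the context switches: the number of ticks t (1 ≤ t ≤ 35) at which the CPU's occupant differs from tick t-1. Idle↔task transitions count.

context switches = 10

t=0: L0/L1/L2 = ADF/-/- → run A
t=1: L0/L1/L2 = ADFC/-/- → run A
t=2: L0/L1/L2 = ADFC/-/- → run A
t=3: L0/L1/L2 = ADFCB/-/- → run A
t=4: L0/L1/L2 = DFCBE/A/- → run D
t=5: L0/L1/L2 = DFCBE/A/- → run D
t=6: L0/L1/L2 = FCBE/A/- → run F
t=7: L0/L1/L2 = FCBE/A/- → run F
t=8: L0/L1/L2 = FCBE/A/- → run F
t=9: L0/L1/L2 = FCBE/A/- → run F
t=10: L0/L1/L2 = CBE/AF/- → run C
t=11: L0/L1/L2 = CBE/AF/- → run C
t=12: L0/L1/L2 = CBE/AF/- → run C
t=13: L0/L1/L2 = CBE/AF/- → run C
t=14: L0/L1/L2 = BE/AFC/- → run B
t=15: L0/L1/L2 = BE/AFC/- → run B
t=16: L0/L1/L2 = BE/AFC/- → run B
t=17: L0/L1/L2 = BE/AFC/- → run B
t=18: L0/L1/L2 = E/AFCB/- → run E
t=19: L0/L1/L2 = E/AFCB/- → run E
t=20: L0/L1/L2 = E/AFCB/- → run E
t=21: L0/L1/L2 = -/AFCB/- → run A
t=22: L0/L1/L2 = -/AFCB/- → run A
t=23: L0/L1/L2 = -/AFCB/- → run A
t=24: L0/L1/L2 = -/FCB/- → run F
t=25: L0/L1/L2 = -/FCB/- → run F
t=26: L0/L1/L2 = -/FCB/- → run F
t=27: L0/L1/L2 = -/CB/- → run C
t=28: L0/L1/L2 = -/CB/- → run C
t=29: L0/L1/L2 = -/CB/- → run C
t=30: L0/L1/L2 = -/CB/- → run C
t=31: L0/L1/L2 = -/B/- → run B
t=32: (idle)
t=33: (idle)
t=34: (idle)
t=35: (idle)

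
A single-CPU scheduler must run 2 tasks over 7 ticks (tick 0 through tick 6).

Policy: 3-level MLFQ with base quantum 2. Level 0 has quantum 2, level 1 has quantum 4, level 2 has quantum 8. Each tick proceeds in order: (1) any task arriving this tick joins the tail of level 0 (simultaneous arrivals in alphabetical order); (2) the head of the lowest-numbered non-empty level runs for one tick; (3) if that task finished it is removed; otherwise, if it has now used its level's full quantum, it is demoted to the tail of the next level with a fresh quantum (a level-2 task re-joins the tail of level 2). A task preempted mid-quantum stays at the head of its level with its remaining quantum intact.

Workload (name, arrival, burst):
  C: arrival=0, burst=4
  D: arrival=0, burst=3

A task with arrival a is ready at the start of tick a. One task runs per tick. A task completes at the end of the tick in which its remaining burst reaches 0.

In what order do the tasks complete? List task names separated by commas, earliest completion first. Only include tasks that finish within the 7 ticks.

t=0: L0/L1/L2 = CD/-/- → run C
t=1: L0/L1/L2 = CD/-/- → run C
t=2: L0/L1/L2 = D/C/- → run D
t=3: L0/L1/L2 = D/C/- → run D
t=4: L0/L1/L2 = -/CD/- → run C
t=5: L0/L1/L2 = -/CD/- → run C
t=6: L0/L1/L2 = -/D/- → run D

completion order = C, D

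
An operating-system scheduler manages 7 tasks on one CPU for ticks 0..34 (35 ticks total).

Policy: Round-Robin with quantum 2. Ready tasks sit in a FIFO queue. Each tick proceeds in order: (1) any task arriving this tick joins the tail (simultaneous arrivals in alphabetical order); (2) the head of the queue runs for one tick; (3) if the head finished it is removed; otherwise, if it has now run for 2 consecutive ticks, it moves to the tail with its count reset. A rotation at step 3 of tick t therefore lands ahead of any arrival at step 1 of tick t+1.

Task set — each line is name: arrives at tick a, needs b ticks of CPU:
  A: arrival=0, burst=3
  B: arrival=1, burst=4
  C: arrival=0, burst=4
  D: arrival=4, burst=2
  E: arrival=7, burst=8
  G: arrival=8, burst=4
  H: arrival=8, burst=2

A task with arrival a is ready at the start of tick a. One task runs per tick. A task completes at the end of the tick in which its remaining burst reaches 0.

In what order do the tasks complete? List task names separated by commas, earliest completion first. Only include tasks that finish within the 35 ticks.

completion order = A, C, D, B, H, G, E

t=0: queue=[A,C] q_used=0 → run A
t=1: queue=[A,C,B] q_used=1 → run A
t=2: queue=[C,B,A] q_used=0 → run C
t=3: queue=[C,B,A] q_used=1 → run C
t=4: queue=[B,A,C,D] q_used=0 → run B
t=5: queue=[B,A,C,D] q_used=1 → run B
t=6: queue=[A,C,D,B] q_used=0 → run A
t=7: queue=[C,D,B,E] q_used=0 → run C
t=8: queue=[C,D,B,E,G,H] q_used=1 → run C
t=9: queue=[D,B,E,G,H] q_used=0 → run D
t=10: queue=[D,B,E,G,H] q_used=1 → run D
t=11: queue=[B,E,G,H] q_used=0 → run B
t=12: queue=[B,E,G,H] q_used=1 → run B
t=13: queue=[E,G,H] q_used=0 → run E
t=14: queue=[E,G,H] q_used=1 → run E
t=15: queue=[G,H,E] q_used=0 → run G
t=16: queue=[G,H,E] q_used=1 → run G
t=17: queue=[H,E,G] q_used=0 → run H
t=18: queue=[H,E,G] q_used=1 → run H
t=19: queue=[E,G] q_used=0 → run E
t=20: queue=[E,G] q_used=1 → run E
t=21: queue=[G,E] q_used=0 → run G
t=22: queue=[G,E] q_used=1 → run G
t=23: queue=[E] q_used=0 → run E
t=24: queue=[E] q_used=1 → run E
t=25: queue=[E] q_used=0 → run E
t=26: queue=[E] q_used=1 → run E
t=27: (idle)
t=28: (idle)
t=29: (idle)
t=30: (idle)
t=31: (idle)
t=32: (idle)
t=33: (idle)
t=34: (idle)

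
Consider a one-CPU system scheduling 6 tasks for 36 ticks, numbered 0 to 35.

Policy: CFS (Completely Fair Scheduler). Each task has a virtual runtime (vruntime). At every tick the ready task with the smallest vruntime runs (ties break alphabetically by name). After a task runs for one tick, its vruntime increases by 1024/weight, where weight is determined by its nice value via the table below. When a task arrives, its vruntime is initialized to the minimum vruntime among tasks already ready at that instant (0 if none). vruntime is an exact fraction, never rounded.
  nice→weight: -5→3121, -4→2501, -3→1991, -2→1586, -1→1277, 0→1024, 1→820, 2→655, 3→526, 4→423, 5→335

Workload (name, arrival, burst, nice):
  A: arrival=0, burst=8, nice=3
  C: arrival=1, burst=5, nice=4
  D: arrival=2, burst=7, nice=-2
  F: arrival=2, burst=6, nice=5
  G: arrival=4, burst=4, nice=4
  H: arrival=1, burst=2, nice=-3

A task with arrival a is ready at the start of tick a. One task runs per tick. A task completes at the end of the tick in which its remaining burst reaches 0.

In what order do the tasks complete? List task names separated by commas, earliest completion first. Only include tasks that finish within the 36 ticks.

t=0: vr[A=0] → run A
t=1: vr[A=512/263 C=512/263 H=512/263] → run A
t=2: vr[A=1024/263 C=512/263 D=512/263 F=512/263 H=512/263] → run C
t=3: vr[A=1024/263 C=485888/111249 D=512/263 F=512/263 H=512/263] → run D
t=4: vr[A=1024/263 C=485888/111249 D=540672/208559 F=512/263 G=512/263 H=512/263] → run F
t=5: vr[A=1024/263 C=485888/111249 D=540672/208559 F=440832/88105 G=512/263 H=512/263] → run G
t=6: vr[A=1024/263 C=485888/111249 D=540672/208559 F=440832/88105 G=485888/111249 H=512/263] → run H
t=7: vr[A=1024/263 C=485888/111249 D=540672/208559 F=440832/88105 G=485888/111249 H=1288704/523633] → run H
t=8: vr[A=1024/263 C=485888/111249 D=540672/208559 F=440832/88105 G=485888/111249] → run D
t=9: vr[A=1024/263 C=485888/111249 D=675328/208559 F=440832/88105 G=485888/111249] → run D
t=10: vr[A=1024/263 C=485888/111249 D=809984/208559 F=440832/88105 G=485888/111249] → run D
t=11: vr[A=1024/263 C=485888/111249 D=944640/208559 F=440832/88105 G=485888/111249] → run A
t=12: vr[A=1536/263 C=485888/111249 D=944640/208559 F=440832/88105 G=485888/111249] → run C
t=13: vr[A=1536/263 C=755200/111249 D=944640/208559 F=440832/88105 G=485888/111249] → run G
t=14: vr[A=1536/263 C=755200/111249 D=944640/208559 F=440832/88105 G=755200/111249] → run D
t=15: vr[A=1536/263 C=755200/111249 D=1079296/208559 F=440832/88105 G=755200/111249] → run F
t=16: vr[A=1536/263 C=755200/111249 D=1079296/208559 F=710144/88105 G=755200/111249] → run D
t=17: vr[A=1536/263 C=755200/111249 D=1213952/208559 F=710144/88105 G=755200/111249] → run D
t=18: vr[A=1536/263 C=755200/111249 F=710144/88105 G=755200/111249] → run A
t=19: vr[A=2048/263 C=755200/111249 F=710144/88105 G=755200/111249] → run C
t=20: vr[A=2048/263 C=341504/37083 F=710144/88105 G=755200/111249] → run G
t=21: vr[A=2048/263 C=341504/37083 F=710144/88105 G=341504/37083] → run A
t=22: vr[A=2560/263 C=341504/37083 F=710144/88105 G=341504/37083] → run F
t=23: vr[A=2560/263 C=341504/37083 F=979456/88105 G=341504/37083] → run C
t=24: vr[A=2560/263 C=1293824/111249 F=979456/88105 G=341504/37083] → run G
t=25: vr[A=2560/263 C=1293824/111249 F=979456/88105] → run A
t=26: vr[A=3072/263 C=1293824/111249 F=979456/88105] → run F
t=27: vr[A=3072/263 C=1293824/111249 F=1248768/88105] → run C
t=28: vr[A=3072/263 F=1248768/88105] → run A
t=29: vr[A=3584/263 F=1248768/88105] → run A
t=30: vr[F=1248768/88105] → run F
t=31: vr[F=303616/17621] → run F
t=32: (idle)
t=33: (idle)
t=34: (idle)
t=35: (idle)

completion order = H, D, G, C, A, F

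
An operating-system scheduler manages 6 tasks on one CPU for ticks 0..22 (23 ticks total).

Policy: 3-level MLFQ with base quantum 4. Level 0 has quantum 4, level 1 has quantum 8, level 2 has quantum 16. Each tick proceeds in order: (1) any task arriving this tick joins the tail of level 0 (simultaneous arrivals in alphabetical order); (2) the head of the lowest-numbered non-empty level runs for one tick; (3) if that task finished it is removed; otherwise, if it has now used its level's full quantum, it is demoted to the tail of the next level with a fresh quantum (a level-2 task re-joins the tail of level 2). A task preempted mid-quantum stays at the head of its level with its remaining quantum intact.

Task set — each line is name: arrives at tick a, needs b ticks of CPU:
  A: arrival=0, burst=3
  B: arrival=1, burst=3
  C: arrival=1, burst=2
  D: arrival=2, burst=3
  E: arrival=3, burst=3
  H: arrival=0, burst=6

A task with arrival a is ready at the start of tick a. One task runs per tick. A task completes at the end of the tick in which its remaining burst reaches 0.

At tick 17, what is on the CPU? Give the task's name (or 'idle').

t=0: L0/L1/L2 = AH/-/- → run A
t=1: L0/L1/L2 = AHBC/-/- → run A
t=2: L0/L1/L2 = AHBCD/-/- → run A
t=3: L0/L1/L2 = HBCDE/-/- → run H
t=4: L0/L1/L2 = HBCDE/-/- → run H
t=5: L0/L1/L2 = HBCDE/-/- → run H
t=6: L0/L1/L2 = HBCDE/-/- → run H
t=7: L0/L1/L2 = BCDE/H/- → run B
t=8: L0/L1/L2 = BCDE/H/- → run B
t=9: L0/L1/L2 = BCDE/H/- → run B
t=10: L0/L1/L2 = CDE/H/- → run C
t=11: L0/L1/L2 = CDE/H/- → run C
t=12: L0/L1/L2 = DE/H/- → run D
t=13: L0/L1/L2 = DE/H/- → run D
t=14: L0/L1/L2 = DE/H/- → run D
t=15: L0/L1/L2 = E/H/- → run E
t=16: L0/L1/L2 = E/H/- → run E
t=17: L0/L1/L2 = E/H/- → run E
t=18: L0/L1/L2 = -/H/- → run H
t=19: L0/L1/L2 = -/H/- → run H
t=20: (idle)
t=21: (idle)
t=22: (idle)

running at tick 17 = E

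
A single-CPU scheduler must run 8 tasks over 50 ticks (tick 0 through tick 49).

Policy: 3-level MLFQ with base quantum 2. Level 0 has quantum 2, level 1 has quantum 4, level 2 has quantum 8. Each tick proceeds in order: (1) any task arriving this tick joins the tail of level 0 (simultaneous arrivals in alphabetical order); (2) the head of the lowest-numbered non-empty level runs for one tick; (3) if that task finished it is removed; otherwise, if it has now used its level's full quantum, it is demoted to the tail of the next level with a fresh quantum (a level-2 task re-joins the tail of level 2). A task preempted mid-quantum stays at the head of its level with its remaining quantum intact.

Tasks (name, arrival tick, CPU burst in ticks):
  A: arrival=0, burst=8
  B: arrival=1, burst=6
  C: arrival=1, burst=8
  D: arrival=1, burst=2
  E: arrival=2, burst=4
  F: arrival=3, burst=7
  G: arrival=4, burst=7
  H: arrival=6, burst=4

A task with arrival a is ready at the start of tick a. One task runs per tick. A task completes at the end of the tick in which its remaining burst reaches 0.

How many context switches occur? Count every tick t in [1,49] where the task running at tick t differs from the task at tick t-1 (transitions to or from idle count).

context switches = 19

t=0: L0/L1/L2 = A/-/- → run A
t=1: L0/L1/L2 = ABCD/-/- → run A
t=2: L0/L1/L2 = BCDE/A/- → run B
t=3: L0/L1/L2 = BCDEF/A/- → run B
t=4: L0/L1/L2 = CDEFG/AB/- → run C
t=5: L0/L1/L2 = CDEFG/AB/- → run C
t=6: L0/L1/L2 = DEFGH/ABC/- → run D
t=7: L0/L1/L2 = DEFGH/ABC/- → run D
t=8: L0/L1/L2 = EFGH/ABC/- → run E
t=9: L0/L1/L2 = EFGH/ABC/- → run E
t=10: L0/L1/L2 = FGH/ABCE/- → run F
t=11: L0/L1/L2 = FGH/ABCE/- → run F
t=12: L0/L1/L2 = GH/ABCEF/- → run G
t=13: L0/L1/L2 = GH/ABCEF/- → run G
t=14: L0/L1/L2 = H/ABCEFG/- → run H
t=15: L0/L1/L2 = H/ABCEFG/- → run H
t=16: L0/L1/L2 = -/ABCEFGH/- → run A
t=17: L0/L1/L2 = -/ABCEFGH/- → run A
t=18: L0/L1/L2 = -/ABCEFGH/- → run A
t=19: L0/L1/L2 = -/ABCEFGH/- → run A
t=20: L0/L1/L2 = -/BCEFGH/A → run B
t=21: L0/L1/L2 = -/BCEFGH/A → run B
t=22: L0/L1/L2 = -/BCEFGH/A → run B
t=23: L0/L1/L2 = -/BCEFGH/A → run B
t=24: L0/L1/L2 = -/CEFGH/A → run C
t=25: L0/L1/L2 = -/CEFGH/A → run C
t=26: L0/L1/L2 = -/CEFGH/A → run C
t=27: L0/L1/L2 = -/CEFGH/A → run C
t=28: L0/L1/L2 = -/EFGH/AC → run E
t=29: L0/L1/L2 = -/EFGH/AC → run E
t=30: L0/L1/L2 = -/FGH/AC → run F
t=31: L0/L1/L2 = -/FGH/AC → run F
t=32: L0/L1/L2 = -/FGH/AC → run F
t=33: L0/L1/L2 = -/FGH/AC → run F
t=34: L0/L1/L2 = -/GH/ACF → run G
t=35: L0/L1/L2 = -/GH/ACF → run G
t=36: L0/L1/L2 = -/GH/ACF → run G
t=37: L0/L1/L2 = -/GH/ACF → run G
t=38: L0/L1/L2 = -/H/ACFG → run H
t=39: L0/L1/L2 = -/H/ACFG → run H
t=40: L0/L1/L2 = -/-/ACFG → run A
t=41: L0/L1/L2 = -/-/ACFG → run A
t=42: L0/L1/L2 = -/-/CFG → run C
t=43: L0/L1/L2 = -/-/CFG → run C
t=44: L0/L1/L2 = -/-/FG → run F
t=45: L0/L1/L2 = -/-/G → run G
t=46: (idle)
t=47: (idle)
t=48: (idle)
t=49: (idle)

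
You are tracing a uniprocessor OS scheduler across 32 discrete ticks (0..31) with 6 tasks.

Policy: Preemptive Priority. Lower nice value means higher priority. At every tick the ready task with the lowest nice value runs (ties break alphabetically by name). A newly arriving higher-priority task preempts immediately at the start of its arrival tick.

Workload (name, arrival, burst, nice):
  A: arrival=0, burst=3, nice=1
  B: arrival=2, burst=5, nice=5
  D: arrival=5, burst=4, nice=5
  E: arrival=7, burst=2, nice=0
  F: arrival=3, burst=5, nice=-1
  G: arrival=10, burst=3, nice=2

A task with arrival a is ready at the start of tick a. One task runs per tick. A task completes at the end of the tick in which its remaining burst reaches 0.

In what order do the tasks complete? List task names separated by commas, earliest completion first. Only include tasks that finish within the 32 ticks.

t=0: ready={A} → run A
t=1: ready={A} → run A
t=2: ready={A,B} → run A
t=3: ready={B,F} → run F
t=4: ready={B,F} → run F
t=5: ready={B,D,F} → run F
t=6: ready={B,D,F} → run F
t=7: ready={B,D,E,F} → run F
t=8: ready={B,D,E} → run E
t=9: ready={B,D,E} → run E
t=10: ready={B,D,G} → run G
t=11: ready={B,D,G} → run G
t=12: ready={B,D,G} → run G
t=13: ready={B,D} → run B
t=14: ready={B,D} → run B
t=15: ready={B,D} → run B
t=16: ready={B,D} → run B
t=17: ready={B,D} → run B
t=18: ready={D} → run D
t=19: ready={D} → run D
t=20: ready={D} → run D
t=21: ready={D} → run D
t=22: (idle)
t=23: (idle)
t=24: (idle)
t=25: (idle)
t=26: (idle)
t=27: (idle)
t=28: (idle)
t=29: (idle)
t=30: (idle)
t=31: (idle)

completion order = A, F, E, G, B, D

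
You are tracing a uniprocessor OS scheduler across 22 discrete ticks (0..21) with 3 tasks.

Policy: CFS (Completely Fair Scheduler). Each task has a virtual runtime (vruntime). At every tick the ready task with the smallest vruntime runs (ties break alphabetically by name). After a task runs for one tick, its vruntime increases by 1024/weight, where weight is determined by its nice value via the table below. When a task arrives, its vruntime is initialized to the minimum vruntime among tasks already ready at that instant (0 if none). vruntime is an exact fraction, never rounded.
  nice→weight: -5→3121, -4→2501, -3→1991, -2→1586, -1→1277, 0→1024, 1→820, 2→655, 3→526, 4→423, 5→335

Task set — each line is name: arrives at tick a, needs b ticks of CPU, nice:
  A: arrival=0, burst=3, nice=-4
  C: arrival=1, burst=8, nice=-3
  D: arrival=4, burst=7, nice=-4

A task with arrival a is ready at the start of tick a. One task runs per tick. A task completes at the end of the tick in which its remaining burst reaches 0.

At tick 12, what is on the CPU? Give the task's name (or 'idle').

running at tick 12 = D

t=0: vr[A=0] → run A
t=1: vr[A=1024/2501 C=1024/2501] → run A
t=2: vr[A=2048/2501 C=1024/2501] → run C
t=3: vr[A=2048/2501 C=4599808/4979491] → run A
t=4: vr[C=4599808/4979491 D=4599808/4979491] → run C
t=5: vr[C=7160832/4979491 D=4599808/4979491] → run D
t=6: vr[C=7160832/4979491 D=6638592/4979491] → run D
t=7: vr[C=7160832/4979491 D=8677376/4979491] → run C
t=8: vr[C=9721856/4979491 D=8677376/4979491] → run D
t=9: vr[C=9721856/4979491 D=10716160/4979491] → run C
t=10: vr[C=12282880/4979491 D=10716160/4979491] → run D
t=11: vr[C=12282880/4979491 D=12754944/4979491] → run C
t=12: vr[C=14843904/4979491 D=12754944/4979491] → run D
t=13: vr[C=14843904/4979491 D=14793728/4979491] → run D
t=14: vr[C=14843904/4979491 D=16832512/4979491] → run C
t=15: vr[C=17404928/4979491 D=16832512/4979491] → run D
t=16: vr[C=17404928/4979491] → run C
t=17: vr[C=19965952/4979491] → run C
t=18: (idle)
t=19: (idle)
t=20: (idle)
t=21: (idle)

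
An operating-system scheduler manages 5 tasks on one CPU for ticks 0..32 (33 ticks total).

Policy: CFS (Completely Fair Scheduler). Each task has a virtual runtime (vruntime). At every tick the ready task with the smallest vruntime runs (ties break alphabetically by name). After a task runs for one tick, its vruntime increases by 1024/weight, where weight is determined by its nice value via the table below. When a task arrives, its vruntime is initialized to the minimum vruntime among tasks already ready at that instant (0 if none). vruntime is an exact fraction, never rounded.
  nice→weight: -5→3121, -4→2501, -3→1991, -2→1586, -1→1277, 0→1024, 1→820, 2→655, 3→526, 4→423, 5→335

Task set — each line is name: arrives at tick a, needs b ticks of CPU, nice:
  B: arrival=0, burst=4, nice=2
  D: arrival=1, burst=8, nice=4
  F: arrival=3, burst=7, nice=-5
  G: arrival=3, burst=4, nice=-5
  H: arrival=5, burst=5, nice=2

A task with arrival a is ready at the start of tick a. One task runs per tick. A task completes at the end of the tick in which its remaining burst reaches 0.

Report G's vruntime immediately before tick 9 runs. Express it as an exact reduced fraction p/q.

vruntime(G, start of tick 9) = 7733248/2044255

t=0: vr[B=0] → run B
t=1: vr[B=1024/655 D=1024/655] → run B
t=2: vr[B=2048/655 D=1024/655] → run D
t=3: vr[B=2048/655 D=1103872/277065 F=2048/655 G=2048/655] → run B
t=4: vr[B=3072/655 D=1103872/277065 F=2048/655 G=2048/655] → run F
t=5: vr[B=3072/655 D=1103872/277065 F=7062528/2044255 G=2048/655 H=2048/655] → run G
t=6: vr[B=3072/655 D=1103872/277065 F=7062528/2044255 G=7062528/2044255 H=2048/655] → run H
t=7: vr[B=3072/655 D=1103872/277065 F=7062528/2044255 G=7062528/2044255 H=3072/655] → run F
t=8: vr[B=3072/655 D=1103872/277065 F=7733248/2044255 G=7062528/2044255 H=3072/655] → run G
t=9: vr[B=3072/655 D=1103872/277065 F=7733248/2044255 G=7733248/2044255 H=3072/655] → run F
t=10: vr[B=3072/655 D=1103872/277065 F=8403968/2044255 G=7733248/2044255 H=3072/655] → run G
t=11: vr[B=3072/655 D=1103872/277065 F=8403968/2044255 G=8403968/2044255 H=3072/655] → run D
t=12: vr[B=3072/655 D=1774592/277065 F=8403968/2044255 G=8403968/2044255 H=3072/655] → run F
t=13: vr[B=3072/655 D=1774592/277065 F=9074688/2044255 G=8403968/2044255 H=3072/655] → run G
t=14: vr[B=3072/655 D=1774592/277065 F=9074688/2044255 H=3072/655] → run F
t=15: vr[B=3072/655 D=1774592/277065 F=9745408/2044255 H=3072/655] → run B
t=16: vr[D=1774592/277065 F=9745408/2044255 H=3072/655] → run H
t=17: vr[D=1774592/277065 F=9745408/2044255 H=4096/655] → run F
t=18: vr[D=1774592/277065 F=10416128/2044255 H=4096/655] → run F
t=19: vr[D=1774592/277065 H=4096/655] → run H
t=20: vr[D=1774592/277065 H=1024/131] → run D
t=21: vr[D=815104/92355 H=1024/131] → run H
t=22: vr[D=815104/92355 H=6144/655] → run D
t=23: vr[D=3116032/277065 H=6144/655] → run H
t=24: vr[D=3116032/277065] → run D
t=25: vr[D=3786752/277065] → run D
t=26: vr[D=1485824/92355] → run D
t=27: vr[D=5128192/277065] → run D
t=28: (idle)
t=29: (idle)
t=30: (idle)
t=31: (idle)
t=32: (idle)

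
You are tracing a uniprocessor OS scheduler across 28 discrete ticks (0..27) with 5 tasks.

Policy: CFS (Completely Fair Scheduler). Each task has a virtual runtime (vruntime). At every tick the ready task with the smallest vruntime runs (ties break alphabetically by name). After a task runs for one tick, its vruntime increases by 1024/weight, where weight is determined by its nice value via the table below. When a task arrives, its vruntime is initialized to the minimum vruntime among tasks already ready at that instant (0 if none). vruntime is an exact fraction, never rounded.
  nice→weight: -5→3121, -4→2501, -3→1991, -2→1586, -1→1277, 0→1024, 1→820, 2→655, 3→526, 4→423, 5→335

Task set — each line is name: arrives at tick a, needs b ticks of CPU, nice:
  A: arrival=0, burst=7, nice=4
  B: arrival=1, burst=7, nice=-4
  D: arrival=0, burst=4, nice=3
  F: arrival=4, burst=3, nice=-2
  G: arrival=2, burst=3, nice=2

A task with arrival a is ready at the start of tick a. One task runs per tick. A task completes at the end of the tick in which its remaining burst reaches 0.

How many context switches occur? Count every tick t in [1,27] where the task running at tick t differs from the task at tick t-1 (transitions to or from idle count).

context switches = 21

t=0: vr[A=0 D=0] → run A
t=1: vr[A=1024/423 B=0 D=0] → run B
t=2: vr[A=1024/423 B=1024/2501 D=0 G=0] → run D
t=3: vr[A=1024/423 B=1024/2501 D=512/263 G=0] → run G
t=4: vr[A=1024/423 B=1024/2501 D=512/263 F=1024/2501 G=1024/655] → run B
t=5: vr[A=1024/423 B=2048/2501 D=512/263 F=1024/2501 G=1024/655] → run F
t=6: vr[A=1024/423 B=2048/2501 D=512/263 F=34304/32513 G=1024/655] → run B
t=7: vr[A=1024/423 B=3072/2501 D=512/263 F=34304/32513 G=1024/655] → run F
t=8: vr[A=1024/423 B=3072/2501 D=512/263 F=55296/32513 G=1024/655] → run B
t=9: vr[A=1024/423 B=4096/2501 D=512/263 F=55296/32513 G=1024/655] → run G
t=10: vr[A=1024/423 B=4096/2501 D=512/263 F=55296/32513 G=2048/655] → run B
t=11: vr[A=1024/423 B=5120/2501 D=512/263 F=55296/32513 G=2048/655] → run F
t=12: vr[A=1024/423 B=5120/2501 D=512/263 G=2048/655] → run D
t=13: vr[A=1024/423 B=5120/2501 D=1024/263 G=2048/655] → run B
t=14: vr[A=1024/423 B=6144/2501 D=1024/263 G=2048/655] → run A
t=15: vr[A=2048/423 B=6144/2501 D=1024/263 G=2048/655] → run B
t=16: vr[A=2048/423 D=1024/263 G=2048/655] → run G
t=17: vr[A=2048/423 D=1024/263] → run D
t=18: vr[A=2048/423 D=1536/263] → run A
t=19: vr[A=1024/141 D=1536/263] → run D
t=20: vr[A=1024/141] → run A
t=21: vr[A=4096/423] → run A
t=22: vr[A=5120/423] → run A
t=23: vr[A=2048/141] → run A
t=24: (idle)
t=25: (idle)
t=26: (idle)
t=27: (idle)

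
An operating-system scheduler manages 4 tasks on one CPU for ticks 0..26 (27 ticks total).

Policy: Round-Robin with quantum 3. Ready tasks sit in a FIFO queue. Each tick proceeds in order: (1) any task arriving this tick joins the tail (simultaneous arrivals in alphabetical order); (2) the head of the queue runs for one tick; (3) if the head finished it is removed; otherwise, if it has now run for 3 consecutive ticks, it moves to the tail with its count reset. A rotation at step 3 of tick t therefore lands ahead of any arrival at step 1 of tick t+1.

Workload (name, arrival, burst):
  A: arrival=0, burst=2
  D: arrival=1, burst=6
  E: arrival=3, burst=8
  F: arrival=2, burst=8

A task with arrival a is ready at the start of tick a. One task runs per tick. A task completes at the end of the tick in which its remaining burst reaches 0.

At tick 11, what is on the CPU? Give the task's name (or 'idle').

running at tick 11 = D

t=0: queue=[A] q_used=0 → run A
t=1: queue=[A,D] q_used=1 → run A
t=2: queue=[D,F] q_used=0 → run D
t=3: queue=[D,F,E] q_used=1 → run D
t=4: queue=[D,F,E] q_used=2 → run D
t=5: queue=[F,E,D] q_used=0 → run F
t=6: queue=[F,E,D] q_used=1 → run F
t=7: queue=[F,E,D] q_used=2 → run F
t=8: queue=[E,D,F] q_used=0 → run E
t=9: queue=[E,D,F] q_used=1 → run E
t=10: queue=[E,D,F] q_used=2 → run E
t=11: queue=[D,F,E] q_used=0 → run D
t=12: queue=[D,F,E] q_used=1 → run D
t=13: queue=[D,F,E] q_used=2 → run D
t=14: queue=[F,E] q_used=0 → run F
t=15: queue=[F,E] q_used=1 → run F
t=16: queue=[F,E] q_used=2 → run F
t=17: queue=[E,F] q_used=0 → run E
t=18: queue=[E,F] q_used=1 → run E
t=19: queue=[E,F] q_used=2 → run E
t=20: queue=[F,E] q_used=0 → run F
t=21: queue=[F,E] q_used=1 → run F
t=22: queue=[E] q_used=0 → run E
t=23: queue=[E] q_used=1 → run E
t=24: (idle)
t=25: (idle)
t=26: (idle)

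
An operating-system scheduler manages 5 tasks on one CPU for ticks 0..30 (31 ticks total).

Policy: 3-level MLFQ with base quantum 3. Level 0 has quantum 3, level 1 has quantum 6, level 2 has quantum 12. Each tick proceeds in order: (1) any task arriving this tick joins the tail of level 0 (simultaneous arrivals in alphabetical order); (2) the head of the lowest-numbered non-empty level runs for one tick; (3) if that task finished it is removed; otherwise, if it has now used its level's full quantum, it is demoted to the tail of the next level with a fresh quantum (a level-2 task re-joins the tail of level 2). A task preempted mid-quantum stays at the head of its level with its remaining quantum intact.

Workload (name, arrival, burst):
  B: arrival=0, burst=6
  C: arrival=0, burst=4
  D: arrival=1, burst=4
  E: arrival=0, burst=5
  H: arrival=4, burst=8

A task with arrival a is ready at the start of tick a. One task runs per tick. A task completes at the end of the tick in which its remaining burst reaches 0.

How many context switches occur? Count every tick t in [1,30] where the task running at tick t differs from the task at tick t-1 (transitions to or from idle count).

context switches = 10

t=0: L0/L1/L2 = BCE/-/- → run B
t=1: L0/L1/L2 = BCED/-/- → run B
t=2: L0/L1/L2 = BCED/-/- → run B
t=3: L0/L1/L2 = CED/B/- → run C
t=4: L0/L1/L2 = CEDH/B/- → run C
t=5: L0/L1/L2 = CEDH/B/- → run C
t=6: L0/L1/L2 = EDH/BC/- → run E
t=7: L0/L1/L2 = EDH/BC/- → run E
t=8: L0/L1/L2 = EDH/BC/- → run E
t=9: L0/L1/L2 = DH/BCE/- → run D
t=10: L0/L1/L2 = DH/BCE/- → run D
t=11: L0/L1/L2 = DH/BCE/- → run D
t=12: L0/L1/L2 = H/BCED/- → run H
t=13: L0/L1/L2 = H/BCED/- → run H
t=14: L0/L1/L2 = H/BCED/- → run H
t=15: L0/L1/L2 = -/BCEDH/- → run B
t=16: L0/L1/L2 = -/BCEDH/- → run B
t=17: L0/L1/L2 = -/BCEDH/- → run B
t=18: L0/L1/L2 = -/CEDH/- → run C
t=19: L0/L1/L2 = -/EDH/- → run E
t=20: L0/L1/L2 = -/EDH/- → run E
t=21: L0/L1/L2 = -/DH/- → run D
t=22: L0/L1/L2 = -/H/- → run H
t=23: L0/L1/L2 = -/H/- → run H
t=24: L0/L1/L2 = -/H/- → run H
t=25: L0/L1/L2 = -/H/- → run H
t=26: L0/L1/L2 = -/H/- → run H
t=27: (idle)
t=28: (idle)
t=29: (idle)
t=30: (idle)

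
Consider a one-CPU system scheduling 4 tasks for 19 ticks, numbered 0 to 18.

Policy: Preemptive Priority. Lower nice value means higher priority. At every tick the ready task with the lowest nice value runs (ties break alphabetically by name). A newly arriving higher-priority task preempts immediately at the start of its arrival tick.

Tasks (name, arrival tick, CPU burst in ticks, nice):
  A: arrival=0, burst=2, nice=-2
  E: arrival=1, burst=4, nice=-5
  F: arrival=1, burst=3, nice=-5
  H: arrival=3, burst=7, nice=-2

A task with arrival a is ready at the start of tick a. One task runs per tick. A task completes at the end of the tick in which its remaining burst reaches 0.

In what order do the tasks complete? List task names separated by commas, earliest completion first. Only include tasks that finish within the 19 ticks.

t=0: ready={A} → run A
t=1: ready={A,E,F} → run E
t=2: ready={A,E,F} → run E
t=3: ready={A,E,F,H} → run E
t=4: ready={A,E,F,H} → run E
t=5: ready={A,F,H} → run F
t=6: ready={A,F,H} → run F
t=7: ready={A,F,H} → run F
t=8: ready={A,H} → run A
t=9: ready={H} → run H
t=10: ready={H} → run H
t=11: ready={H} → run H
t=12: ready={H} → run H
t=13: ready={H} → run H
t=14: ready={H} → run H
t=15: ready={H} → run H
t=16: (idle)
t=17: (idle)
t=18: (idle)

completion order = E, F, A, H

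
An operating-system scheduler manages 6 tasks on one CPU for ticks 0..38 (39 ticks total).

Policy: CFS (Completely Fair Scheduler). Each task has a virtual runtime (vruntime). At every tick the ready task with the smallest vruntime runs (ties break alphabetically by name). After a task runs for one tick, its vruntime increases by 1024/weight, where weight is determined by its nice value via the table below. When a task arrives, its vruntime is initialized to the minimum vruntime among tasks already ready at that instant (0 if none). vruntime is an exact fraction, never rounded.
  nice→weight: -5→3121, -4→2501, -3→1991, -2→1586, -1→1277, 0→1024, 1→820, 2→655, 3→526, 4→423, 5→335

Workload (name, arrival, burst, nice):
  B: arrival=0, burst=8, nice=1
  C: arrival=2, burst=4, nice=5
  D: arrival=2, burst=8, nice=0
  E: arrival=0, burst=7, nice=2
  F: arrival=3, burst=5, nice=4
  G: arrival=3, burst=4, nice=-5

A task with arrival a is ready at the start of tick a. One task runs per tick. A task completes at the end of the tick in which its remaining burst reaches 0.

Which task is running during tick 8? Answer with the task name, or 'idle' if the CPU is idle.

running at tick 8 = G

t=0: vr[B=0 E=0] → run B
t=1: vr[B=256/205 E=0] → run E
t=2: vr[B=256/205 C=256/205 D=256/205 E=1024/655] → run B
t=3: vr[B=512/205 C=256/205 D=256/205 E=1024/655 F=256/205 G=256/205] → run C
t=4: vr[B=512/205 C=59136/13735 D=256/205 E=1024/655 F=256/205 G=256/205] → run D
t=5: vr[B=512/205 C=59136/13735 D=461/205 E=1024/655 F=256/205 G=256/205] → run F
t=6: vr[B=512/205 C=59136/13735 D=461/205 E=1024/655 F=318208/86715 G=256/205] → run G
t=7: vr[B=512/205 C=59136/13735 D=461/205 E=1024/655 F=318208/86715 G=1008896/639805] → run E
t=8: vr[B=512/205 C=59136/13735 D=461/205 E=2048/655 F=318208/86715 G=1008896/639805] → run G
t=9: vr[B=512/205 C=59136/13735 D=461/205 E=2048/655 F=318208/86715 G=1218816/639805] → run G
t=10: vr[B=512/205 C=59136/13735 D=461/205 E=2048/655 F=318208/86715 G=1428736/639805] → run G
t=11: vr[B=512/205 C=59136/13735 D=461/205 E=2048/655 F=318208/86715] → run D
t=12: vr[B=512/205 C=59136/13735 D=666/205 E=2048/655 F=318208/86715] → run B
t=13: vr[B=768/205 C=59136/13735 D=666/205 E=2048/655 F=318208/86715] → run E
t=14: vr[B=768/205 C=59136/13735 D=666/205 E=3072/655 F=318208/86715] → run D
t=15: vr[B=768/205 C=59136/13735 D=871/205 E=3072/655 F=318208/86715] → run F
t=16: vr[B=768/205 C=59136/13735 D=871/205 E=3072/655 F=528128/86715] → run B
t=17: vr[B=1024/205 C=59136/13735 D=871/205 E=3072/655 F=528128/86715] → run D
t=18: vr[B=1024/205 C=59136/13735 D=1076/205 E=3072/655 F=528128/86715] → run C
t=19: vr[B=1024/205 C=20224/2747 D=1076/205 E=3072/655 F=528128/86715] → run E
t=20: vr[B=1024/205 C=20224/2747 D=1076/205 E=4096/655 F=528128/86715] → run B
t=21: vr[B=256/41 C=20224/2747 D=1076/205 E=4096/655 F=528128/86715] → run D
t=22: vr[B=256/41 C=20224/2747 D=1281/205 E=4096/655 F=528128/86715] → run F
t=23: vr[B=256/41 C=20224/2747 D=1281/205 E=4096/655 F=246016/28905] → run B
t=24: vr[B=1536/205 C=20224/2747 D=1281/205 E=4096/655 F=246016/28905] → run D
t=25: vr[B=1536/205 C=20224/2747 D=1486/205 E=4096/655 F=246016/28905] → run E
t=26: vr[B=1536/205 C=20224/2747 D=1486/205 E=1024/131 F=246016/28905] → run D
t=27: vr[B=1536/205 C=20224/2747 D=1691/205 E=1024/131 F=246016/28905] → run C
t=28: vr[B=1536/205 C=143104/13735 D=1691/205 E=1024/131 F=246016/28905] → run B
t=29: vr[B=1792/205 C=143104/13735 D=1691/205 E=1024/131 F=246016/28905] → run E
t=30: vr[B=1792/205 C=143104/13735 D=1691/205 E=6144/655 F=246016/28905] → run D
t=31: vr[B=1792/205 C=143104/13735 E=6144/655 F=246016/28905] → run F
t=32: vr[B=1792/205 C=143104/13735 E=6144/655 F=947968/86715] → run B
t=33: vr[C=143104/13735 E=6144/655 F=947968/86715] → run E
t=34: vr[C=143104/13735 F=947968/86715] → run C
t=35: vr[F=947968/86715] → run F
t=36: (idle)
t=37: (idle)
t=38: (idle)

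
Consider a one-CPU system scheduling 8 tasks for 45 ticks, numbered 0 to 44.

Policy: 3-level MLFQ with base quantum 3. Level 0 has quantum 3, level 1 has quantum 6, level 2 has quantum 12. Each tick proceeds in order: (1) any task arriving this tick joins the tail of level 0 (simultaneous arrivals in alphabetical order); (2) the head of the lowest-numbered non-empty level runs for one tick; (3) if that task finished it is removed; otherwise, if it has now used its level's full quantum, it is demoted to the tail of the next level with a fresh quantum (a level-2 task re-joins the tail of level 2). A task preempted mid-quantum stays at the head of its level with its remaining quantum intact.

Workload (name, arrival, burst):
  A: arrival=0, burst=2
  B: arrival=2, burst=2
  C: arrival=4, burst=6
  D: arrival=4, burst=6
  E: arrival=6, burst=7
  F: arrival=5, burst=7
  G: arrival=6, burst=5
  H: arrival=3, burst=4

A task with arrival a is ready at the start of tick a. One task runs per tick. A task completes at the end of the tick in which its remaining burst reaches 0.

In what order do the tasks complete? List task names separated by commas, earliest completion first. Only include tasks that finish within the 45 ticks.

completion order = A, B, H, C, D, F, E, G

t=0: L0/L1/L2 = A/-/- → run A
t=1: L0/L1/L2 = A/-/- → run A
t=2: L0/L1/L2 = B/-/- → run B
t=3: L0/L1/L2 = BH/-/- → run B
t=4: L0/L1/L2 = HCD/-/- → run H
t=5: L0/L1/L2 = HCDF/-/- → run H
t=6: L0/L1/L2 = HCDFEG/-/- → run H
t=7: L0/L1/L2 = CDFEG/H/- → run C
t=8: L0/L1/L2 = CDFEG/H/- → run C
t=9: L0/L1/L2 = CDFEG/H/- → run C
t=10: L0/L1/L2 = DFEG/HC/- → run D
t=11: L0/L1/L2 = DFEG/HC/- → run D
t=12: L0/L1/L2 = DFEG/HC/- → run D
t=13: L0/L1/L2 = FEG/HCD/- → run F
t=14: L0/L1/L2 = FEG/HCD/- → run F
t=15: L0/L1/L2 = FEG/HCD/- → run F
t=16: L0/L1/L2 = EG/HCDF/- → run E
t=17: L0/L1/L2 = EG/HCDF/- → run E
t=18: L0/L1/L2 = EG/HCDF/- → run E
t=19: L0/L1/L2 = G/HCDFE/- → run G
t=20: L0/L1/L2 = G/HCDFE/- → run G
t=21: L0/L1/L2 = G/HCDFE/- → run G
t=22: L0/L1/L2 = -/HCDFEG/- → run H
t=23: L0/L1/L2 = -/CDFEG/- → run C
t=24: L0/L1/L2 = -/CDFEG/- → run C
t=25: L0/L1/L2 = -/CDFEG/- → run C
t=26: L0/L1/L2 = -/DFEG/- → run D
t=27: L0/L1/L2 = -/DFEG/- → run D
t=28: L0/L1/L2 = -/DFEG/- → run D
t=29: L0/L1/L2 = -/FEG/- → run F
t=30: L0/L1/L2 = -/FEG/- → run F
t=31: L0/L1/L2 = -/FEG/- → run F
t=32: L0/L1/L2 = -/FEG/- → run F
t=33: L0/L1/L2 = -/EG/- → run E
t=34: L0/L1/L2 = -/EG/- → run E
t=35: L0/L1/L2 = -/EG/- → run E
t=36: L0/L1/L2 = -/EG/- → run E
t=37: L0/L1/L2 = -/G/- → run G
t=38: L0/L1/L2 = -/G/- → run G
t=39: (idle)
t=40: (idle)
t=41: (idle)
t=42: (idle)
t=43: (idle)
t=44: (idle)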